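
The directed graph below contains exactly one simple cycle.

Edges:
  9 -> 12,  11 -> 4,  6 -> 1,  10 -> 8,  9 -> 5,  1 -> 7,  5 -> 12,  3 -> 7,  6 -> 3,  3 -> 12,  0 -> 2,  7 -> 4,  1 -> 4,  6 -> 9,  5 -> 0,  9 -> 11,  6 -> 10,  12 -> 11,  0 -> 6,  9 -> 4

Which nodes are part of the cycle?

0, 5, 6, 9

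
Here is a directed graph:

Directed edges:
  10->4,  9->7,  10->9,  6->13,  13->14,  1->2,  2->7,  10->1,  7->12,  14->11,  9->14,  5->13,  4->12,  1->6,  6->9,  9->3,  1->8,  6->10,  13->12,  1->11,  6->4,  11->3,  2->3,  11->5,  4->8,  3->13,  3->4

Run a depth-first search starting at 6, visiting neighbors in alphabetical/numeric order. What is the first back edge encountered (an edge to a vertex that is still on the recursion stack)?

11→3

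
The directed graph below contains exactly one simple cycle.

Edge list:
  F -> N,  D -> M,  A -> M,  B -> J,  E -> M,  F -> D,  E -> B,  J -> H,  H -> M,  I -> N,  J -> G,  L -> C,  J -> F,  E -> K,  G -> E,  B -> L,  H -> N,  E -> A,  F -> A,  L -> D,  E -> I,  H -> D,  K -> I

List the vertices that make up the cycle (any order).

B, E, G, J

DFS with gray/black marking from J:
J gray
  H gray
    M gray
    M black
    N gray
    N black
    D gray
      D→M: M black — skip
    D black
  H black
  G gray
    E gray
      B gray
        L gray
          L→D: D black — skip
          C gray
          C black
        L black
        B→J: J is gray → back edge
Back edge closes the cycle J → G → E → B → J; its vertices are {B, E, G, J}.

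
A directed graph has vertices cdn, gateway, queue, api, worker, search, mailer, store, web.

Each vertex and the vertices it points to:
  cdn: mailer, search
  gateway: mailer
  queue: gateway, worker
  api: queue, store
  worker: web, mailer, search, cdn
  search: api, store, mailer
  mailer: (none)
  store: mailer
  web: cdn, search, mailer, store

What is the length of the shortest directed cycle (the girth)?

For each vertex v, BFS finds the shortest path from v back to v.
The shortest such closed walk is queue → worker → search → api → queue, length 4.

4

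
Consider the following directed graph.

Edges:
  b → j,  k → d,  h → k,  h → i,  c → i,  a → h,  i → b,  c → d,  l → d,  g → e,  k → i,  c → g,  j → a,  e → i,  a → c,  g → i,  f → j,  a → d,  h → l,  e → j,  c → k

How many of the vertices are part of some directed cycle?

9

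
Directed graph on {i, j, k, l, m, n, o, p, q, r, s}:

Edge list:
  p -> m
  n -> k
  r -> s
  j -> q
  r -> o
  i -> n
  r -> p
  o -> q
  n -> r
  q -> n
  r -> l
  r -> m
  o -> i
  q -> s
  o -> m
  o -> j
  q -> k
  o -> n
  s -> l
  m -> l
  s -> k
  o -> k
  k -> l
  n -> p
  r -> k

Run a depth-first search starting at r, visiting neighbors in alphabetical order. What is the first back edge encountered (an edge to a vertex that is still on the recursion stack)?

n→r

DFS from r (visiting neighbors in alphabetical order); mark gray on enter, black on exit:
r gray
  k gray
    l gray
    l black
  k black
  r→l: l black — skip
  m gray
    m→l: l black — skip
  m black
  o gray
    i gray
      n gray
        n→k: k black — skip
        p gray
          p→m: m black — skip
        p black
        n→r: r is gray → back edge
First back edge: n → r.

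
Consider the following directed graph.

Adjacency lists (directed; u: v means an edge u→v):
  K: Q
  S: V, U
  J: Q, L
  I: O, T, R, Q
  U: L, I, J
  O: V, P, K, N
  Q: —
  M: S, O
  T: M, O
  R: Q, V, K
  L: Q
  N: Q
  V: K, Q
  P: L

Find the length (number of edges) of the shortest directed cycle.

For each vertex v, BFS finds the shortest path from v back to v.
The shortest such closed walk is I → T → M → S → U → I, length 5.

5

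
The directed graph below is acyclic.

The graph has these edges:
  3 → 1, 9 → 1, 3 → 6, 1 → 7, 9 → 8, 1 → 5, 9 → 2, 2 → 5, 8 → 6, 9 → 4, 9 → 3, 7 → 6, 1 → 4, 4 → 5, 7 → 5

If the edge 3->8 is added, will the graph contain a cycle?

Adding 3→8 creates a cycle iff 8 can already reach 3.
Explore from 8: no path reaches 3. The graph stays acyclic.

No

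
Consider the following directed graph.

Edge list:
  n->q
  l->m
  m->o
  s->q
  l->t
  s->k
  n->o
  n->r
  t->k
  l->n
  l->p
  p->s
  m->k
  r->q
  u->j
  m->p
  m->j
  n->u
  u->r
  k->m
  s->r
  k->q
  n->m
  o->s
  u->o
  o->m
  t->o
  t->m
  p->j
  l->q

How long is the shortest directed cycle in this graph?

2

For each vertex v, BFS finds the shortest path from v back to v.
The shortest such closed walk is m → k → m, length 2.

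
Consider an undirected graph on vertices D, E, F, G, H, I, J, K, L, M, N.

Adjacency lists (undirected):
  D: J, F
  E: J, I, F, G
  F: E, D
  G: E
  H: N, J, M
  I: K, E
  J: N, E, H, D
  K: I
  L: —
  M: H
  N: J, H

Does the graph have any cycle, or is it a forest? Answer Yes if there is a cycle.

DFS, tracking each vertex's parent; an edge to a visited non-parent vertex closes a cycle.
Start from N:
visit N (parent –)
  visit J (parent N)
    J–N: parent, skip
    visit E (parent J)
      E–J: parent, skip
      visit I (parent E)
        visit K (parent I)
          K–I: parent, skip
        I–E: parent, skip
      visit F (parent E)
        F–E: parent, skip
        visit D (parent F)
          D–J: J visited and ≠ parent → cycle
Cycle: J – E – F – D – J.

Yes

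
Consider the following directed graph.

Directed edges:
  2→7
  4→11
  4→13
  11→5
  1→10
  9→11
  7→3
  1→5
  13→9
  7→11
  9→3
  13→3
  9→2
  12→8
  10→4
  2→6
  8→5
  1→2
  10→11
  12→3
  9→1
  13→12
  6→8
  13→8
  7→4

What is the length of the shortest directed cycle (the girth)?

For each vertex v, BFS finds the shortest path from v back to v.
The shortest such closed walk is 13 → 9 → 2 → 7 → 4 → 13, length 5.

5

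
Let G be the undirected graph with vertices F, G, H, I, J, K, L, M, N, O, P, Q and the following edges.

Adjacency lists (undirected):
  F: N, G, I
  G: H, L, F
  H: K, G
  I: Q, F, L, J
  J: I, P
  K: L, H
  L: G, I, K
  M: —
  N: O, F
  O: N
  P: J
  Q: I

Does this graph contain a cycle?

Yes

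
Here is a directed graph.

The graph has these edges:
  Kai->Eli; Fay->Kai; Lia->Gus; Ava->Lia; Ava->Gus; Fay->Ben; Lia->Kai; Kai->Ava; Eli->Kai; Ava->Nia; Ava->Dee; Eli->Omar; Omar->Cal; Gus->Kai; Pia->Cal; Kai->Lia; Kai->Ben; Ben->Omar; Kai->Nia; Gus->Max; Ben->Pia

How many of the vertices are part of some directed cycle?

5

A vertex is on a directed cycle iff it belongs to a strongly connected component of size ≥ 2 (or has a self-loop).
The vertices on cycles are {Ava, Eli, Gus, Kai, Lia} — 5 in total.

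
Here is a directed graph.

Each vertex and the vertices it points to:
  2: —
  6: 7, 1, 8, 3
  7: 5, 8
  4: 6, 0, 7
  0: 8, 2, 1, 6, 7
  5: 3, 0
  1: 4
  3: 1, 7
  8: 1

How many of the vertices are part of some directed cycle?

A vertex is on a directed cycle iff it belongs to a strongly connected component of size ≥ 2 (or has a self-loop).
The vertices on cycles are {0, 1, 3, 4, 5, 6, 7, 8} — 8 in total.

8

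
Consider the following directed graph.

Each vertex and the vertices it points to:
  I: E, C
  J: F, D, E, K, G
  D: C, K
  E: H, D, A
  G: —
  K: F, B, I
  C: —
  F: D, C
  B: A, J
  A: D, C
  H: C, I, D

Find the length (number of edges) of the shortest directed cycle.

3

For each vertex v, BFS finds the shortest path from v back to v.
The shortest such closed walk is K → B → J → K, length 3.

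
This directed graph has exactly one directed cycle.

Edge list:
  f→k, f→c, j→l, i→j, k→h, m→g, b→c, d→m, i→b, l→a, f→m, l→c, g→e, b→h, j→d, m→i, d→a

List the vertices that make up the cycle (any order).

DFS with gray/black marking from m:
m gray
  i gray
    j gray
      l gray
        c gray
        c black
        a gray
        a black
      l black
      d gray
        d→a: a black — skip
        d→m: m is gray → back edge
Back edge closes the cycle m → i → j → d → m; its vertices are {d, i, j, m}.

d, i, j, m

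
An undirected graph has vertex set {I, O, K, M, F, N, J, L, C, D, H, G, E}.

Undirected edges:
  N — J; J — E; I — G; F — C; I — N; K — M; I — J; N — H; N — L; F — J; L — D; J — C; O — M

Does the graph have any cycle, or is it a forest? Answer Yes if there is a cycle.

Yes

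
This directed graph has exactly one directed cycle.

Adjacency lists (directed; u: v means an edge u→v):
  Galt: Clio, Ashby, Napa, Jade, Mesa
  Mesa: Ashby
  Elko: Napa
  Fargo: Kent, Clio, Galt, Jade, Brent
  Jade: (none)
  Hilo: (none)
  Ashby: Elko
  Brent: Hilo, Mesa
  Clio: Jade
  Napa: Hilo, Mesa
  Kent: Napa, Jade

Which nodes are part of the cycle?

Elko, Mesa, Napa, Ashby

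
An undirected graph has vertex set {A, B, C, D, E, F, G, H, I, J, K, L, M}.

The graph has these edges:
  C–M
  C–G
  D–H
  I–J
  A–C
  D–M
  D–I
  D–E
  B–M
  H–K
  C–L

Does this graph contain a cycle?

No

DFS, tracking each vertex's parent; an edge to a visited non-parent vertex closes a cycle.
Start from C:
visit C (parent –)
  visit L (parent C)
    L–C: parent, skip
  visit G (parent C)
    G–C: parent, skip
  visit M (parent C)
    visit B (parent M)
      B–M: parent, skip
    visit D (parent M)
      visit H (parent D)
        H–D: parent, skip
        visit K (parent H)
          K–H: parent, skip
      visit E (parent D)
        E–D: parent, skip
      visit I (parent D)
        I–D: parent, skip
        visit J (parent I)
          J–I: parent, skip
      D–M: parent, skip
    M–C: parent, skip
  visit A (parent C)
    A–C: parent, skip
visit F (parent –)
No non-parent visited neighbor found — the graph is a forest.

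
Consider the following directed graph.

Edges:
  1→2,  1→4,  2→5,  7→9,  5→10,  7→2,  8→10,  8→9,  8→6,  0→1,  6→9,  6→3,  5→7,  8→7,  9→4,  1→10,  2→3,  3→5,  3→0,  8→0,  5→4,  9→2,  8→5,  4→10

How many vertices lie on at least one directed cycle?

A vertex is on a directed cycle iff it belongs to a strongly connected component of size ≥ 2 (or has a self-loop).
The vertices on cycles are {0, 1, 2, 3, 5, 7, 9} — 7 in total.

7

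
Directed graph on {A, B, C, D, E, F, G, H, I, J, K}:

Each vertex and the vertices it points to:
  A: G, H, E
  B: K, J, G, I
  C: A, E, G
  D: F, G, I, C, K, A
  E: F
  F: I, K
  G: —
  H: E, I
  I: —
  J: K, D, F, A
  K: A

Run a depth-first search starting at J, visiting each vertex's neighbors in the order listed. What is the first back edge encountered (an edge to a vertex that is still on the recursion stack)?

DFS from J (visiting each vertex's neighbors in the order listed); mark gray on enter, black on exit:
J gray
  K gray
    A gray
      G gray
      G black
      H gray
        E gray
          F gray
            I gray
            I black
            F→K: K is gray → back edge
First back edge: F → K.

F→K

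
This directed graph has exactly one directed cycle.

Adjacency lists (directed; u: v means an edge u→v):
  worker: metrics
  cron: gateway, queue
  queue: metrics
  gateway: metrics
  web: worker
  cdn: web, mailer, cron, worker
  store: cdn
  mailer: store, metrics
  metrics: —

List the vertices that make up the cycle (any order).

cdn, store, mailer

DFS with gray/black marking from cdn:
cdn gray
  web gray
    worker gray
      metrics gray
      metrics black
    worker black
  web black
  mailer gray
    store gray
      store→cdn: cdn is gray → back edge
Back edge closes the cycle cdn → mailer → store → cdn; its vertices are {cdn, store, mailer}.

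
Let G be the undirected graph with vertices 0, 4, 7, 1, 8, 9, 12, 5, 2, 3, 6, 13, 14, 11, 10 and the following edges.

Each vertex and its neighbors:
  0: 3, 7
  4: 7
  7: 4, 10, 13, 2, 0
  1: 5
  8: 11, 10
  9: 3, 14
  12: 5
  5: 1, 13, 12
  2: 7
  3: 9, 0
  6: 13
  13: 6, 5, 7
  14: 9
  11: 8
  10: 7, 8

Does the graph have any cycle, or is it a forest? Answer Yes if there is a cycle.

DFS, tracking each vertex's parent; an edge to a visited non-parent vertex closes a cycle.
Start from 3:
visit 3 (parent –)
  visit 9 (parent 3)
    9–3: parent, skip
    visit 14 (parent 9)
      14–9: parent, skip
  visit 0 (parent 3)
    0–3: parent, skip
    visit 7 (parent 0)
      visit 4 (parent 7)
        4–7: parent, skip
      visit 10 (parent 7)
        10–7: parent, skip
        visit 8 (parent 10)
          visit 11 (parent 8)
            11–8: parent, skip
          8–10: parent, skip
      visit 13 (parent 7)
        visit 6 (parent 13)
          6–13: parent, skip
        visit 5 (parent 13)
          visit 1 (parent 5)
            1–5: parent, skip
          5–13: parent, skip
          visit 12 (parent 5)
            12–5: parent, skip
        13–7: parent, skip
      visit 2 (parent 7)
        2–7: parent, skip
      7–0: parent, skip
No non-parent visited neighbor found — the graph is a forest.

No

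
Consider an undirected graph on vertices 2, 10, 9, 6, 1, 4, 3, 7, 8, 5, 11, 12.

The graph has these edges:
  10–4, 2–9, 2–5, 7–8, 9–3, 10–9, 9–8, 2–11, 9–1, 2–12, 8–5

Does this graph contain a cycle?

Yes

DFS, tracking each vertex's parent; an edge to a visited non-parent vertex closes a cycle.
Start from 5:
visit 5 (parent –)
  visit 8 (parent 5)
    8–5: parent, skip
    visit 7 (parent 8)
      7–8: parent, skip
    visit 9 (parent 8)
      visit 1 (parent 9)
        1–9: parent, skip
      visit 2 (parent 9)
        2–9: parent, skip
        visit 12 (parent 2)
          12–2: parent, skip
        2–5: 5 visited and ≠ parent → cycle
Cycle: 5 – 8 – 9 – 2 – 5.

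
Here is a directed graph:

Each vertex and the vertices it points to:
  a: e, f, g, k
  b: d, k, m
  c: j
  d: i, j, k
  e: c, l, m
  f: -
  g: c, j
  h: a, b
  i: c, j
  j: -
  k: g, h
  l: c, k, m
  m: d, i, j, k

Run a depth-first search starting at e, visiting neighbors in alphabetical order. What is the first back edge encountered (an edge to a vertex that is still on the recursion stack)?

a→e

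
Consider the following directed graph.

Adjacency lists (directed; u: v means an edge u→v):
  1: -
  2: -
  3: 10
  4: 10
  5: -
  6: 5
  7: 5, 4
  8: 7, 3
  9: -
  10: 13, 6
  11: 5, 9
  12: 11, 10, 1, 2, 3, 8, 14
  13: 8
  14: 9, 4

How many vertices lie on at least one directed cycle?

6

A vertex is on a directed cycle iff it belongs to a strongly connected component of size ≥ 2 (or has a self-loop).
The vertices on cycles are {3, 4, 7, 8, 10, 13} — 6 in total.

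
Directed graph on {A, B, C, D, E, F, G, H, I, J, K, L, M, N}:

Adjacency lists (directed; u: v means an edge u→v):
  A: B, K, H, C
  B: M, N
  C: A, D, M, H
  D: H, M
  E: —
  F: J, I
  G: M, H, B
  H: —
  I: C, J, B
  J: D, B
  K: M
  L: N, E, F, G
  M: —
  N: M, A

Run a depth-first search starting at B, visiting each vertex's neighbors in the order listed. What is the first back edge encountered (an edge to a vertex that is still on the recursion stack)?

DFS from B (visiting each vertex's neighbors in the order listed); mark gray on enter, black on exit:
B gray
  M gray
  M black
  N gray
    N→M: M black — skip
    A gray
      A→B: B is gray → back edge
First back edge: A → B.

A→B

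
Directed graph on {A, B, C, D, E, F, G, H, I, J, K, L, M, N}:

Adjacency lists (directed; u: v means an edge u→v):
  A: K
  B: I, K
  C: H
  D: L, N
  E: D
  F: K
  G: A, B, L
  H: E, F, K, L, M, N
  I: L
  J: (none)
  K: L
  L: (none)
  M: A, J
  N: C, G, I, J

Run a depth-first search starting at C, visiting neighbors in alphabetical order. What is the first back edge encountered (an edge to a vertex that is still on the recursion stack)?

N→C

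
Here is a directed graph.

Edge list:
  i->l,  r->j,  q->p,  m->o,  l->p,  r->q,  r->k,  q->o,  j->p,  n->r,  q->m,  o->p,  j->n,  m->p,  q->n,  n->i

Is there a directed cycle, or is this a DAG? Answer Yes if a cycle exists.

Yes

DFS with white/gray/black marking, starting from r:
r gray
  k gray
  k black
  j gray
    p gray
    p black
    n gray
      n→r: r is gray → back edge
Back edge found, so a cycle exists: r → j → n → r.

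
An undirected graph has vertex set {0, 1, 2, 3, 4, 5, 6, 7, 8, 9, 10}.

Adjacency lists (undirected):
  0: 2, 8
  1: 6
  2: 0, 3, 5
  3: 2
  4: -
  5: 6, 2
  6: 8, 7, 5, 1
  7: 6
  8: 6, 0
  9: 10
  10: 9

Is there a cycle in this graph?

DFS, tracking each vertex's parent; an edge to a visited non-parent vertex closes a cycle.
Start from 8:
visit 8 (parent –)
  visit 6 (parent 8)
    6–8: parent, skip
    visit 7 (parent 6)
      7–6: parent, skip
    visit 5 (parent 6)
      5–6: parent, skip
      visit 2 (parent 5)
        visit 0 (parent 2)
          0–2: parent, skip
          0–8: 8 visited and ≠ parent → cycle
Cycle: 8 – 6 – 5 – 2 – 0 – 8.

Yes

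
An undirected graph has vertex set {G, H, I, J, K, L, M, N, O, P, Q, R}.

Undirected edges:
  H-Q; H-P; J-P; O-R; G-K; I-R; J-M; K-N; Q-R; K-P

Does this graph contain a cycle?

No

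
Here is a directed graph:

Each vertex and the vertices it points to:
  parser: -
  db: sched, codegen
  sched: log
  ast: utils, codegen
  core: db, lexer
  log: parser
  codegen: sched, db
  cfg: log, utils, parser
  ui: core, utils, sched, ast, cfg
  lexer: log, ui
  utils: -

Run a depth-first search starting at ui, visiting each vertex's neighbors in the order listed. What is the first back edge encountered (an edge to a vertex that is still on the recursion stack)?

codegen->db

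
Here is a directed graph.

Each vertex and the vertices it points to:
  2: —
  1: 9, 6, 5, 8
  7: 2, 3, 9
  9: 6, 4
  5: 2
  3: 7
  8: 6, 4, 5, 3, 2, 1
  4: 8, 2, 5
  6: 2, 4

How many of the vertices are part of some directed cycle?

7

A vertex is on a directed cycle iff it belongs to a strongly connected component of size ≥ 2 (or has a self-loop).
The vertices on cycles are {1, 3, 4, 6, 7, 8, 9} — 7 in total.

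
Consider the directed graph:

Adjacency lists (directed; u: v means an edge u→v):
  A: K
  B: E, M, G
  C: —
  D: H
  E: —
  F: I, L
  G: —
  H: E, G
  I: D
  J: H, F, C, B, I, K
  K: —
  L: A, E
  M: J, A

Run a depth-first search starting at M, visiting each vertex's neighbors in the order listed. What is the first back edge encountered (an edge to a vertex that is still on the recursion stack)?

B->M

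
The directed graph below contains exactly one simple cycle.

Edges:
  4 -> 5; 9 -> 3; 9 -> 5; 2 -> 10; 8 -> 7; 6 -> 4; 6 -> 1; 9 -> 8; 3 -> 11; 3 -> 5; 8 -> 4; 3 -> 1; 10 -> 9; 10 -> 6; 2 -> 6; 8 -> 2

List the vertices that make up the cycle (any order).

DFS with gray/black marking from 10:
10 gray
  6 gray
    1 gray
    1 black
    4 gray
      5 gray
      5 black
    4 black
  6 black
  9 gray
    8 gray
      2 gray
        2→6: 6 black — skip
        2→10: 10 is gray → back edge
Back edge closes the cycle 10 → 9 → 8 → 2 → 10; its vertices are {2, 8, 9, 10}.

2, 8, 9, 10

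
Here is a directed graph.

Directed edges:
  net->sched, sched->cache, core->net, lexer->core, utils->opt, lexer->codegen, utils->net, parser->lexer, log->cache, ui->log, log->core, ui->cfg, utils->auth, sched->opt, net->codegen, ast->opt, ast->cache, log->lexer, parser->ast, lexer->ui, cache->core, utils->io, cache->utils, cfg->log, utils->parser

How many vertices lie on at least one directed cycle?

11

A vertex is on a directed cycle iff it belongs to a strongly connected component of size ≥ 2 (or has a self-loop).
The vertices on cycles are {ui, ast, cfg, log, net, core, cache, lexer, sched, utils, parser} — 11 in total.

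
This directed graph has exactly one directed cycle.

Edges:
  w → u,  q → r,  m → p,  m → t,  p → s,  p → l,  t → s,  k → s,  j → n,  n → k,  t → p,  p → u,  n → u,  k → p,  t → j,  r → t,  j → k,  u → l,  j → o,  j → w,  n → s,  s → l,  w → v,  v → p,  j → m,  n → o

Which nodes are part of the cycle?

j, m, t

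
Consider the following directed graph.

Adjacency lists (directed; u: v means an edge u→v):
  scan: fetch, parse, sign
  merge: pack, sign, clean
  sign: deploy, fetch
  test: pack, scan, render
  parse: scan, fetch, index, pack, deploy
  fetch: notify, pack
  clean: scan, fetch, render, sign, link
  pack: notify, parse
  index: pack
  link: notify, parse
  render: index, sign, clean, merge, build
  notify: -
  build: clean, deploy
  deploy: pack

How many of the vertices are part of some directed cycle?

11

A vertex is on a directed cycle iff it belongs to a strongly connected component of size ≥ 2 (or has a self-loop).
The vertices on cycles are {pack, scan, sign, build, clean, fetch, index, merge, parse, deploy, render} — 11 in total.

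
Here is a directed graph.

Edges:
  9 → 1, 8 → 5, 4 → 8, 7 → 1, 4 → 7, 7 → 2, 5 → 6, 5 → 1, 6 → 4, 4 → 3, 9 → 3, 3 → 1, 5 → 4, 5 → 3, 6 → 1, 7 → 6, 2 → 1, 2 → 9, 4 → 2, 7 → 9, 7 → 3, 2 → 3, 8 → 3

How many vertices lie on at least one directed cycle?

5

A vertex is on a directed cycle iff it belongs to a strongly connected component of size ≥ 2 (or has a self-loop).
The vertices on cycles are {4, 5, 6, 7, 8} — 5 in total.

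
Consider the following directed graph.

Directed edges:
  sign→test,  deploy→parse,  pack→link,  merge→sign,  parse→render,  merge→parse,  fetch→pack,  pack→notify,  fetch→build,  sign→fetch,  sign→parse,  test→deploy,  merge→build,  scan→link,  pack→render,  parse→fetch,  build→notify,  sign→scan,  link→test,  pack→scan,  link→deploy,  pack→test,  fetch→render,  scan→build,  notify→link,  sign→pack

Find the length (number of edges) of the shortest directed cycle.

For each vertex v, BFS finds the shortest path from v back to v.
The shortest such closed walk is parse → fetch → pack → test → deploy → parse, length 5.

5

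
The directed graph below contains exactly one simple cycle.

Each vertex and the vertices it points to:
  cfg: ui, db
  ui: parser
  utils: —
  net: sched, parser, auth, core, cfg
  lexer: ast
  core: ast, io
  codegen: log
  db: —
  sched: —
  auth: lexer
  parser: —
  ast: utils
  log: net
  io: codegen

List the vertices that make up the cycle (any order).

io, log, net, core, codegen

DFS with gray/black marking from net:
net gray
  sched gray
  sched black
  parser gray
  parser black
  auth gray
    lexer gray
      ast gray
        utils gray
        utils black
      ast black
    lexer black
  auth black
  core gray
    core→ast: ast black — skip
    io gray
      codegen gray
        log gray
          log→net: net is gray → back edge
Back edge closes the cycle net → core → io → codegen → log → net; its vertices are {io, log, net, core, codegen}.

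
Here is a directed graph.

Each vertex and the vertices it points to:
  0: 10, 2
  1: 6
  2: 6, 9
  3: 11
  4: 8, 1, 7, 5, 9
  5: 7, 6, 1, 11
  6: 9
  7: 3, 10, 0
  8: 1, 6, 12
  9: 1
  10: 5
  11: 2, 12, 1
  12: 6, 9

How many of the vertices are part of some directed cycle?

7

A vertex is on a directed cycle iff it belongs to a strongly connected component of size ≥ 2 (or has a self-loop).
The vertices on cycles are {0, 1, 5, 6, 7, 9, 10} — 7 in total.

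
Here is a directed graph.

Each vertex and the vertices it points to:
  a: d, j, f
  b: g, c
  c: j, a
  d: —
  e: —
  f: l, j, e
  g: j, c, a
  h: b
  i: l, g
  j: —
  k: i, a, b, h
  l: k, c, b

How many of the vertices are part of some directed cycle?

9

A vertex is on a directed cycle iff it belongs to a strongly connected component of size ≥ 2 (or has a self-loop).
The vertices on cycles are {a, b, c, f, g, h, i, k, l} — 9 in total.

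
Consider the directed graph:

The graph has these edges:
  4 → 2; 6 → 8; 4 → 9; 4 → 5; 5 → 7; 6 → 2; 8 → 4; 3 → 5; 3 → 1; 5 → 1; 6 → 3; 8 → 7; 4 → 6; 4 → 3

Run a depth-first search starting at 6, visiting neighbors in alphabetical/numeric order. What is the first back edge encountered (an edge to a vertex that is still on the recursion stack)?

DFS from 6 (visiting neighbors in alphabetical/numeric order); mark gray on enter, black on exit:
6 gray
  2 gray
  2 black
  3 gray
    1 gray
    1 black
    5 gray
      5→1: 1 black — skip
      7 gray
      7 black
    5 black
  3 black
  8 gray
    4 gray
      4→2: 2 black — skip
      4→3: 3 black — skip
      4→5: 5 black — skip
      4→6: 6 is gray → back edge
First back edge: 4 → 6.

4→6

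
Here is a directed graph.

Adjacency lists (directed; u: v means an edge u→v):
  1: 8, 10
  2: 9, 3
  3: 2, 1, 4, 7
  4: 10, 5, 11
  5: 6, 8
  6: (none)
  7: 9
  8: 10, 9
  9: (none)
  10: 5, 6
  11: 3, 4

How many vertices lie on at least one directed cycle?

A vertex is on a directed cycle iff it belongs to a strongly connected component of size ≥ 2 (or has a self-loop).
The vertices on cycles are {2, 3, 4, 5, 8, 10, 11} — 7 in total.

7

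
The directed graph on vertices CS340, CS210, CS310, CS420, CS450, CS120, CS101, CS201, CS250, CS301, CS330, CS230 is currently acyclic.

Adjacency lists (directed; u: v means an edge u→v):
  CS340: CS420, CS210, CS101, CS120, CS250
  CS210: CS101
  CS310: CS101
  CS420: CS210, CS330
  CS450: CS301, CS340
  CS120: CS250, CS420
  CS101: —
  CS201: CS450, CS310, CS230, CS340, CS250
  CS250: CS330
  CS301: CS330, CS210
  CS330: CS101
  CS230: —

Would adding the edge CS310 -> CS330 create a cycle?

No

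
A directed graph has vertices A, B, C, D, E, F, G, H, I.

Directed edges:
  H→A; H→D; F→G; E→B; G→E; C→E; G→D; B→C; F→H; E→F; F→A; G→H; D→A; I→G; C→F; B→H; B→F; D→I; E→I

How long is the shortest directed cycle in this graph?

3

For each vertex v, BFS finds the shortest path from v back to v.
The shortest such closed walk is E → F → G → E, length 3.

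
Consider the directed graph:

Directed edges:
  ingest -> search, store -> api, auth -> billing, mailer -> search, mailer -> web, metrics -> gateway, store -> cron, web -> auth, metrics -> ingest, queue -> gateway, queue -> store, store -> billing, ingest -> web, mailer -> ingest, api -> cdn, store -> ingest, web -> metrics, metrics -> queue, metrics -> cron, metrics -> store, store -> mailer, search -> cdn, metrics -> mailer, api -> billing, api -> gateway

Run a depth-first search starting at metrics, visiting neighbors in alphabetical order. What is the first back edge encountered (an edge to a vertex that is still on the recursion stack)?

web->metrics

DFS from metrics (visiting neighbors in alphabetical order); mark gray on enter, black on exit:
metrics gray
  cron gray
  cron black
  gateway gray
  gateway black
  ingest gray
    search gray
      cdn gray
      cdn black
    search black
    web gray
      auth gray
        billing gray
        billing black
      auth black
      web→metrics: metrics is gray → back edge
First back edge: web → metrics.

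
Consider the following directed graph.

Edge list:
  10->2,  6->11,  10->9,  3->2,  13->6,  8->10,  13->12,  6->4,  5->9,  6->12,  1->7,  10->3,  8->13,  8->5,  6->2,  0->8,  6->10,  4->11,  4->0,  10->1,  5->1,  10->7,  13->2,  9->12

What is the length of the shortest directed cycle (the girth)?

For each vertex v, BFS finds the shortest path from v back to v.
The shortest such closed walk is 0 → 8 → 13 → 6 → 4 → 0, length 5.

5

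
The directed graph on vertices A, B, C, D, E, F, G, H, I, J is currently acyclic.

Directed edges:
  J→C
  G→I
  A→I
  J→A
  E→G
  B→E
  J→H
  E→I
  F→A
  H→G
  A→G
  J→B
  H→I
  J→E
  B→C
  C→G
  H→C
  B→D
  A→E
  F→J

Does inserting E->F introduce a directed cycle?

Yes

Adding E→F creates a cycle iff F can already reach E.
Path from F: F → J → E.
So F → … → E → F is a cycle.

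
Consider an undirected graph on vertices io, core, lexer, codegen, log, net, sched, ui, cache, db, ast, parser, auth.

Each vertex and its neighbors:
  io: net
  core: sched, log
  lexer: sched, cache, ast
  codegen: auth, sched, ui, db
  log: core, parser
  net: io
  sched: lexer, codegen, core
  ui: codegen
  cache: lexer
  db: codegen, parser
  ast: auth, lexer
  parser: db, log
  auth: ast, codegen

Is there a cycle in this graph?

Yes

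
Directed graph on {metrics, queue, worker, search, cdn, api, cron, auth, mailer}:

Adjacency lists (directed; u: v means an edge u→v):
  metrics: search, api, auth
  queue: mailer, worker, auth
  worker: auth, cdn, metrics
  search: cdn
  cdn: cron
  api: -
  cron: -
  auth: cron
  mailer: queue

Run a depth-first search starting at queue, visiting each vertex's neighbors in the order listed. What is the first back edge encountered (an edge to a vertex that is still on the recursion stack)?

DFS from queue (visiting each vertex's neighbors in the order listed); mark gray on enter, black on exit:
queue gray
  mailer gray
    mailer→queue: queue is gray → back edge
First back edge: mailer → queue.

mailer→queue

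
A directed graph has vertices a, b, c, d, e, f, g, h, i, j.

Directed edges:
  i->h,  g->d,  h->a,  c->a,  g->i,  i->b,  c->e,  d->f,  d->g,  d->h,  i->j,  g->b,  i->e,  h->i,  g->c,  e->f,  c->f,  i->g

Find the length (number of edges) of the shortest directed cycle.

2

For each vertex v, BFS finds the shortest path from v back to v.
The shortest such closed walk is i → h → i, length 2.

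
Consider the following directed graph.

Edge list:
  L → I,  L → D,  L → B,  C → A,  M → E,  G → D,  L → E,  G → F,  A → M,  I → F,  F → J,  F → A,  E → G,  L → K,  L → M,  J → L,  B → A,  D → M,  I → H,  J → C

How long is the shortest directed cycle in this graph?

4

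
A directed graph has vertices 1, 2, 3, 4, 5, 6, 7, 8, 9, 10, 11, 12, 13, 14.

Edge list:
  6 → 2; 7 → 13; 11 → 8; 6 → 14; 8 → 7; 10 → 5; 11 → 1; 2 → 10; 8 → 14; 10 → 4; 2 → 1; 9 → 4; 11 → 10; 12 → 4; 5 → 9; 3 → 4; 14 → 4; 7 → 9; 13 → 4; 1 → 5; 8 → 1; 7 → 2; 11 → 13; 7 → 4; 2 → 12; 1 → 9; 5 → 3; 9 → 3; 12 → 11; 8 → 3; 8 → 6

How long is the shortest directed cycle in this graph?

For each vertex v, BFS finds the shortest path from v back to v.
The shortest such closed walk is 2 → 12 → 11 → 8 → 6 → 2, length 5.

5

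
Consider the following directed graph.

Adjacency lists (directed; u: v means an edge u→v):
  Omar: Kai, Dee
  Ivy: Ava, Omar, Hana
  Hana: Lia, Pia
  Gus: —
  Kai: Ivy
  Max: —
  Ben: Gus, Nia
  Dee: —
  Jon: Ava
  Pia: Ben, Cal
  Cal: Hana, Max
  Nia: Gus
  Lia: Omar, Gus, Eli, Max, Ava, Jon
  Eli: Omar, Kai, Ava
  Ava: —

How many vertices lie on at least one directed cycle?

A vertex is on a directed cycle iff it belongs to a strongly connected component of size ≥ 2 (or has a self-loop).
The vertices on cycles are {Cal, Eli, Ivy, Kai, Lia, Pia, Hana, Omar} — 8 in total.

8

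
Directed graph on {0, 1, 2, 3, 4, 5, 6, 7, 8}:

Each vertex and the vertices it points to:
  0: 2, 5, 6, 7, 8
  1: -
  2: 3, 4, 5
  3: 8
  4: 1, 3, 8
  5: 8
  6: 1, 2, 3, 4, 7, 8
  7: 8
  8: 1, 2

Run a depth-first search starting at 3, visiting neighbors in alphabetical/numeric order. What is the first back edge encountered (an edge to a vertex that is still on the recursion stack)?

2->3

DFS from 3 (visiting neighbors in alphabetical/numeric order); mark gray on enter, black on exit:
3 gray
  8 gray
    1 gray
    1 black
    2 gray
      2→3: 3 is gray → back edge
First back edge: 2 → 3.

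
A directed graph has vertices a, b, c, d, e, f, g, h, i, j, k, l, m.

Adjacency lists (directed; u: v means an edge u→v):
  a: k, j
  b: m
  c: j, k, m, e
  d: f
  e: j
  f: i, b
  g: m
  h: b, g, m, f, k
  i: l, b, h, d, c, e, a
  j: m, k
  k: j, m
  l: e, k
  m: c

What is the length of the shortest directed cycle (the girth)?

For each vertex v, BFS finds the shortest path from v back to v.
The shortest such closed walk is c → m → c, length 2.

2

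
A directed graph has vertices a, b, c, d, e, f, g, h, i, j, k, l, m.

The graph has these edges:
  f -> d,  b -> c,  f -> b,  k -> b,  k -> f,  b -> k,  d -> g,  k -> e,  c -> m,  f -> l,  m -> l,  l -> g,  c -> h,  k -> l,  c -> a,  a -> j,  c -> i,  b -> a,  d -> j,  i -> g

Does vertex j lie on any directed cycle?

No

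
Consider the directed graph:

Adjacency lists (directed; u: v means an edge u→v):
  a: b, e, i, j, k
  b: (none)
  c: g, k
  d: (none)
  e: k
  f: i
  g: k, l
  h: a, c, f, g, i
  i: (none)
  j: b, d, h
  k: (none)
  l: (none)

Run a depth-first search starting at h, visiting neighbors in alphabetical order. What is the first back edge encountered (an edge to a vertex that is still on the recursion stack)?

j→h

DFS from h (visiting neighbors in alphabetical order); mark gray on enter, black on exit:
h gray
  a gray
    b gray
    b black
    e gray
      k gray
      k black
    e black
    i gray
    i black
    j gray
      j→b: b black — skip
      d gray
      d black
      j→h: h is gray → back edge
First back edge: j → h.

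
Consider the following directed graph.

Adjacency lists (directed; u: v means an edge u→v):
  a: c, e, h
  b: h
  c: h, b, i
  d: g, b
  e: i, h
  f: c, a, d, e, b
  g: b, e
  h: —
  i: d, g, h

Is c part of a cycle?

No

c lies on a cycle iff there is a path from c back to itself.
Exploring from c, it never reaches itself; equivalently, its strongly connected component is a singleton.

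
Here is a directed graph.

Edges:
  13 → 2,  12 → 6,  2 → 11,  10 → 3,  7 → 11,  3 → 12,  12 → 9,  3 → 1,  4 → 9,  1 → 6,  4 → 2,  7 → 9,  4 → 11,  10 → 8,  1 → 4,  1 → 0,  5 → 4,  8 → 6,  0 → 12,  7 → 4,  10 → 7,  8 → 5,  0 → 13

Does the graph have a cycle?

DFS with white/gray/black marking, starting from 2:
2 gray
  11 gray
  11 black
2 black
13 gray
  13→2: 2 black — skip
13 black
3 gray
  1 gray
    4 gray
      9 gray
      9 black
      4→11: 11 black — skip
      4→2: 2 black — skip
    4 black
    6 gray
    6 black
    0 gray
      0→13: 13 black — skip
      12 gray
        12→6: 6 black — skip
        12→9: 9 black — skip
      12 black
    0 black
  1 black
  3→12: 12 black — skip
3 black
7 gray
  7→11: 11 black — skip
  7→9: 9 black — skip
  7→4: 4 black — skip
7 black
10 gray
  8 gray
    8→6: 6 black — skip
    5 gray
      5→4: 4 black — skip
    5 black
  8 black
  10→3: 3 black — skip
  10→7: 7 black — skip
10 black
Every edge goes to a white or black vertex — no back edge, so the graph is acyclic.

No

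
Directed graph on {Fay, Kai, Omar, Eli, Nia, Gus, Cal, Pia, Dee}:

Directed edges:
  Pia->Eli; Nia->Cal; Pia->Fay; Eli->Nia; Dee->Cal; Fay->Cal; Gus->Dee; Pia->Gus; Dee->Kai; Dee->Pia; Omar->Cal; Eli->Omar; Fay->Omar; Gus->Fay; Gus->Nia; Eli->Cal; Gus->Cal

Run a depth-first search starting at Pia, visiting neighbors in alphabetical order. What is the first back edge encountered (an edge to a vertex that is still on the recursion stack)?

Dee->Pia

DFS from Pia (visiting neighbors in alphabetical order); mark gray on enter, black on exit:
Pia gray
  Eli gray
    Cal gray
    Cal black
    Nia gray
      Nia→Cal: Cal black — skip
    Nia black
    Omar gray
      Omar→Cal: Cal black — skip
    Omar black
  Eli black
  Fay gray
    Fay→Cal: Cal black — skip
    Fay→Omar: Omar black — skip
  Fay black
  Gus gray
    Gus→Cal: Cal black — skip
    Dee gray
      Dee→Cal: Cal black — skip
      Kai gray
      Kai black
      Dee→Pia: Pia is gray → back edge
First back edge: Dee → Pia.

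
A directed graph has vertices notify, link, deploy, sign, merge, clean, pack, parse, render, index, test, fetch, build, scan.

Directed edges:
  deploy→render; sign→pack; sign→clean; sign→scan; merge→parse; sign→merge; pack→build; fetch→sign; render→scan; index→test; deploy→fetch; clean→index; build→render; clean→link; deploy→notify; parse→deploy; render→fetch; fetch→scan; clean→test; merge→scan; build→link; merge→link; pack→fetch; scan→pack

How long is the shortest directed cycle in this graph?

3

For each vertex v, BFS finds the shortest path from v back to v.
The shortest such closed walk is sign → pack → fetch → sign, length 3.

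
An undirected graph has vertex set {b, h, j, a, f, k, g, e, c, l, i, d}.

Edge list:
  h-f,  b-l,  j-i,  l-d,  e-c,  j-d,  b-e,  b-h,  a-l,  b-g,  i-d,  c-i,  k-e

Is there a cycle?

Yes

DFS, tracking each vertex's parent; an edge to a visited non-parent vertex closes a cycle.
Start from g:
visit g (parent –)
  visit b (parent g)
    b–g: parent, skip
    visit l (parent b)
      visit a (parent l)
        a–l: parent, skip
      l–b: parent, skip
      visit d (parent l)
        d–l: parent, skip
        visit i (parent d)
          visit c (parent i)
            c–i: parent, skip
            visit e (parent c)
              e–c: parent, skip
              e–b: b visited and ≠ parent → cycle
Cycle: b – l – d – i – c – e – b.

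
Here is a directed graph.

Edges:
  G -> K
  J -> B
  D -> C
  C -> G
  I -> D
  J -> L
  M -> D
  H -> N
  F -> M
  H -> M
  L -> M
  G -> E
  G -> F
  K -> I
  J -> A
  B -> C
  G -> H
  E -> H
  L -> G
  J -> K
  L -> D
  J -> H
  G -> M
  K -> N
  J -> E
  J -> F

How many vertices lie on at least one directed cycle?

9

A vertex is on a directed cycle iff it belongs to a strongly connected component of size ≥ 2 (or has a self-loop).
The vertices on cycles are {C, D, E, F, G, H, I, K, M} — 9 in total.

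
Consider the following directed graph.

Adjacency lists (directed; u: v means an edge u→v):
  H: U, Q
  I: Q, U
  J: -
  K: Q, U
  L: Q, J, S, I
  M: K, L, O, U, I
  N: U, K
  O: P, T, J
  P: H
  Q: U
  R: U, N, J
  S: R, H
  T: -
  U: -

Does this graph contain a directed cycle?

No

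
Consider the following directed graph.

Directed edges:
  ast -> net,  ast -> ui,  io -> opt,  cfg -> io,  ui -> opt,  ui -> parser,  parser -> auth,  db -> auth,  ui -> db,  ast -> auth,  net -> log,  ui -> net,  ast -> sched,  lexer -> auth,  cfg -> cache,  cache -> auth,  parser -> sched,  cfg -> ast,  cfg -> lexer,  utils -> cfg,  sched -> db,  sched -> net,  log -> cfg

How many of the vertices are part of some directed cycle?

A vertex is on a directed cycle iff it belongs to a strongly connected component of size ≥ 2 (or has a self-loop).
The vertices on cycles are {ui, ast, cfg, log, net, sched, parser} — 7 in total.

7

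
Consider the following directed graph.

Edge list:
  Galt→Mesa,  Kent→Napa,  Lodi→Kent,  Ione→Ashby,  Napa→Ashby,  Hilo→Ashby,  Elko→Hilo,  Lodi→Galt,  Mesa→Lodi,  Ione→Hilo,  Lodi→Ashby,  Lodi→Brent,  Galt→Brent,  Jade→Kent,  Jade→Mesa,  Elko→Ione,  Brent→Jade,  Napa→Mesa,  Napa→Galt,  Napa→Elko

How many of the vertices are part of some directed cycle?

7

A vertex is on a directed cycle iff it belongs to a strongly connected component of size ≥ 2 (or has a self-loop).
The vertices on cycles are {Galt, Jade, Kent, Lodi, Mesa, Napa, Brent} — 7 in total.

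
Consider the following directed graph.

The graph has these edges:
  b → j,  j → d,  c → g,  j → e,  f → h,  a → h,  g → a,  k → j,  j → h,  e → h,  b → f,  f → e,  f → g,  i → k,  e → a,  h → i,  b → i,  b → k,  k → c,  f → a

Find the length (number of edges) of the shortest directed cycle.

For each vertex v, BFS finds the shortest path from v back to v.
The shortest such closed walk is i → k → j → h → i, length 4.

4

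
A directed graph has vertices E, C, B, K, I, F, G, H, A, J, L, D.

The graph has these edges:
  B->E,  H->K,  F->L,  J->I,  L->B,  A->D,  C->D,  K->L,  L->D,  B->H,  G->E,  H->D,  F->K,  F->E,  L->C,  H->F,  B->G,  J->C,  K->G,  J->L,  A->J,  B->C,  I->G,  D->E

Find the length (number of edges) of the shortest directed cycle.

4

For each vertex v, BFS finds the shortest path from v back to v.
The shortest such closed walk is L → B → H → K → L, length 4.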